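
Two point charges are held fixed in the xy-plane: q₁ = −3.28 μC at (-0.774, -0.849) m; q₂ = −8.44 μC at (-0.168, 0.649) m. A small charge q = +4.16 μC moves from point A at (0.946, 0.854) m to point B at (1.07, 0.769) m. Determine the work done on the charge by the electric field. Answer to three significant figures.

The work done by the electric force is W_field = −ΔU = −q(V_B − V_A) = q(V_A − V_B).
At A: distances to the source charges are 2.42 m, 1.13 m; V_A = Σ kqᵢ/rᵢ = -7.92×10⁴ V.
At B: distances to the source charges are 2.45 m, 1.24 m; V_B = Σ kqᵢ/rᵢ = -7.30×10⁴ V.
ΔV = V_B − V_A = 6150 V.
W_field = −qΔV = −(4.16×10⁻⁶ C)(6150 V) = -0.0256 J.

-0.0256 J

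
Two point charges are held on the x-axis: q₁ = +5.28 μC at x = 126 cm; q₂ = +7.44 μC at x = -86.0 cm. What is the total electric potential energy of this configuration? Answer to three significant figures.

The assembly work is the sum of pairwise potential energies, U = Σ_{i<j} kqᵢqⱼ/rᵢⱼ.
Pair separations: r₁₂ = 2.12 m.
U = (0.167) = 0.167 J.

0.167 J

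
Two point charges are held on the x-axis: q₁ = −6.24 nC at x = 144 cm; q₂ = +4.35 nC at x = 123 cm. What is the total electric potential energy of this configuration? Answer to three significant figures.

-1.16×10⁻⁶ J

The assembly work is the sum of pairwise potential energies, U = Σ_{i<j} kqᵢqⱼ/rᵢⱼ.
Pair separations: r₁₂ = 0.210 m.
U = (-1.16×10⁻⁶) = -1.16×10⁻⁶ J.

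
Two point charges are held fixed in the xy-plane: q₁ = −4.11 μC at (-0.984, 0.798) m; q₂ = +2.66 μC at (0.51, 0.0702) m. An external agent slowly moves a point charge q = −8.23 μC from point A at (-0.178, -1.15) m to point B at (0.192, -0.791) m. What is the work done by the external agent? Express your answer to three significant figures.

For quasistatic motion the external work equals the change in potential energy: W_ext = qΔV = q(V_B − V_A).
At A: distances to the source charges are 2.11 m, 1.40 m; V_A = Σ kqᵢ/rᵢ = -455 V.
At B: distances to the source charges are 1.98 m, 0.918 m; V_B = Σ kqᵢ/rᵢ = 7360 V.
ΔV = V_B − V_A = 7810 V.
W_ext = qΔV = (-8.23×10⁻⁶ C)(7810 V) = -0.0643 J.

-0.0643 J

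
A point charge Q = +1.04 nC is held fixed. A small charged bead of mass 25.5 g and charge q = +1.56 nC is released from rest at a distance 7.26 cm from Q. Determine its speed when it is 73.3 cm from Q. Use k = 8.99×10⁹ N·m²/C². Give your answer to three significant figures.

3.77×10⁻³ m/s

Only the electrostatic force acts, so mechanical energy is conserved: ½mv² = U₁ − U₂ = kQq(1/r₁ − 1/r₂).
U₁ − U₂ = (8.99×10⁹ N·m²/C²)(1.04×10⁻⁹ C)(1.56×10⁻⁹ C)(1/0.0726 − 1/0.733) = 1.81×10⁻⁷ J.
v = √(2·1.81×10⁻⁷/0.0255) = 3.77×10⁻³ m/s.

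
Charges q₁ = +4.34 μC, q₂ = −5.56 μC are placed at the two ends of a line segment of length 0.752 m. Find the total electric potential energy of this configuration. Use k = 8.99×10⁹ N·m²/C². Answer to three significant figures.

The assembly work is the sum of pairwise potential energies, U = Σ_{i<j} kqᵢqⱼ/rᵢⱼ.
The separation is r = 0.752 m.
U = (-0.288) = -0.288 J.

-0.288 J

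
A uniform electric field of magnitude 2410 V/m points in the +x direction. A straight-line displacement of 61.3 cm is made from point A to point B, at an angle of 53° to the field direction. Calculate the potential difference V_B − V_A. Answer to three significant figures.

Only the component of displacement along E changes the potential: ΔV = −E·d·cosθ.
ΔV = −(2410 V/m)(0.613 m)cos53° = -889 V.

-889 V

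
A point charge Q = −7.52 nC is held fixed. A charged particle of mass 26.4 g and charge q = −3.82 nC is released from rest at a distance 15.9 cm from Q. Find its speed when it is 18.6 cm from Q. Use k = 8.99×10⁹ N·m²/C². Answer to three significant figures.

4.23×10⁻³ m/s

Only the electrostatic force acts, so mechanical energy is conserved: ½mv² = U₁ − U₂ = kQq(1/r₁ − 1/r₂).
U₁ − U₂ = (8.99×10⁹ N·m²/C²)(-7.52×10⁻⁹ C)(-3.82×10⁻⁹ C)(1/0.159 − 1/0.186) = 2.36×10⁻⁷ J.
v = √(2·2.36×10⁻⁷/0.0264) = 4.23×10⁻³ m/s.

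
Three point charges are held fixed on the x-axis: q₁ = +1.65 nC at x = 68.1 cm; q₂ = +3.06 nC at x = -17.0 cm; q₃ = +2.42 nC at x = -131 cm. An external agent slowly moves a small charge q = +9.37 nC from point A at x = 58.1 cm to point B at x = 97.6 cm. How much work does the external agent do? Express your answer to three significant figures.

-1.06×10⁻⁶ J

For quasistatic motion the external work equals the change in potential energy: W_ext = qΔV = q(V_B − V_A).
At A: distances to the source charges are 0.100 m, 0.751 m, 1.89 m; V_A = Σ kqᵢ/rᵢ = 196 V.
At B: distances to the source charges are 0.295 m, 1.15 m, 2.29 m; V_B = Σ kqᵢ/rᵢ = 83.8 V.
ΔV = V_B − V_A = -113 V.
W_ext = qΔV = (9.37×10⁻⁹ C)(-113 V) = -1.06×10⁻⁶ J.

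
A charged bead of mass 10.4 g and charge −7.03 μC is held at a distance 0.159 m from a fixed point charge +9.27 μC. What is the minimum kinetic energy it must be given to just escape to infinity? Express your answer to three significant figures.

To just escape, total mechanical energy must reach zero at infinity: ½mv²_min + U = 0, so ½mv²_min = −U = |kQq|/r.
|U| = |kQq|/r = (8.99×10⁹ N·m²/C²)(9.27×10⁻⁶)(7.03×10⁻⁶)/(0.159) = 3.68 J.

3.68 J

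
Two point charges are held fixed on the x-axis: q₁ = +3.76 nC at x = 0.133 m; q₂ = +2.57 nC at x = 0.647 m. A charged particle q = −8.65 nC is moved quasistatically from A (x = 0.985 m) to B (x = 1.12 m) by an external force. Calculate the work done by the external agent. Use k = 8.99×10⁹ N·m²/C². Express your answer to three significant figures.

2.16×10⁻⁷ J

For quasistatic motion the external work equals the change in potential energy: W_ext = qΔV = q(V_B − V_A).
At A: distances to the source charges are 0.852 m, 0.338 m; V_A = Σ kqᵢ/rᵢ = 108 V.
At B: distances to the source charges are 0.987 m, 0.473 m; V_B = Σ kqᵢ/rᵢ = 83.1 V.
ΔV = V_B − V_A = -24.9 V.
W_ext = qΔV = (-8.65×10⁻⁹ C)(-24.9 V) = 2.16×10⁻⁷ J.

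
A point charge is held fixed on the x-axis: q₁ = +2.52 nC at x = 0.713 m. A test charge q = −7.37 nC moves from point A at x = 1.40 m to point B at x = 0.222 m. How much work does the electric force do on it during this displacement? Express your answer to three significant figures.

9.70×10⁻⁸ J

The work done by the electric force is W_field = −ΔU = −q(V_B − V_A) = q(V_A − V_B).
At A: distance to the source charge is 0.687 m; V_A = kq₁/r = 33.0 V.
At B: distance to the source charge is 0.491 m; V_B = kq₁/r = 46.1 V.
ΔV = V_B − V_A = 13.2 V.
W_field = −qΔV = −(-7.37×10⁻⁹ C)(13.2 V) = 9.70×10⁻⁸ J.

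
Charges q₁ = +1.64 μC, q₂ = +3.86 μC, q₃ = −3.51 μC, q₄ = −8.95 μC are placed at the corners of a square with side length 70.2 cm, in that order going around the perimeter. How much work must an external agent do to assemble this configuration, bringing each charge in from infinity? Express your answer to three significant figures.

The work to assemble the configuration equals its total potential energy, U = Σ kqᵢqⱼ/rᵢⱼ over all pairs.
The four side pairs have separation 0.702 m and the two diagonal pairs 0.993 m.
Summing all 6 pair terms gives U = -0.243 J.

-0.243 J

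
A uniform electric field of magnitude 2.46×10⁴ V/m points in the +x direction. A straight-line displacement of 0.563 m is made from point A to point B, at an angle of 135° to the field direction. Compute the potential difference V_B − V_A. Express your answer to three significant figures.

9790 V

Only the component of displacement along E changes the potential: ΔV = −E·d·cosθ.
ΔV = −(2.46×10⁴ V/m)(0.563 m)cos135° = 9790 V.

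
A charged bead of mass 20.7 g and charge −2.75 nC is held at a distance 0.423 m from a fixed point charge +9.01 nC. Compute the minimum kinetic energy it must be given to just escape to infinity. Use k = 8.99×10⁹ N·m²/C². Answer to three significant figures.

To just escape, total mechanical energy must reach zero at infinity: ½mv²_min + U = 0, so ½mv²_min = −U = |kQq|/r.
|U| = |kQq|/r = (8.99×10⁹ N·m²/C²)(9.01×10⁻⁹)(2.75×10⁻⁹)/(0.423) = 5.27×10⁻⁷ J.

5.27×10⁻⁷ J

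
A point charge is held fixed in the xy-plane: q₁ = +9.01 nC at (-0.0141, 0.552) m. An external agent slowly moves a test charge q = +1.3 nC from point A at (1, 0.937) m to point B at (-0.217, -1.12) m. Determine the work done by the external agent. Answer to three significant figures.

-3.46×10⁻⁸ J

For quasistatic motion the external work equals the change in potential energy: W_ext = qΔV = q(V_B − V_A).
At A: distance to the source charge is 1.08 m; V_A = kq₁/r = 74.7 V.
At B: distance to the source charge is 1.68 m; V_B = kq₁/r = 48.1 V.
ΔV = V_B − V_A = -26.6 V.
W_ext = qΔV = (1.30×10⁻⁹ C)(-26.6 V) = -3.46×10⁻⁸ J.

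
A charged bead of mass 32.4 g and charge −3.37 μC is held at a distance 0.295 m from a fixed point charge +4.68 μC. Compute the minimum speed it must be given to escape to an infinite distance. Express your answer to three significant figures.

To just escape, total mechanical energy must reach zero at infinity: ½mv²_min + U = 0, so ½mv²_min = −U = |kQq|/r.
|U| = |kQq|/r = (8.99×10⁹ N·m²/C²)(4.68×10⁻⁶)(3.37×10⁻⁶)/(0.295) = 0.481 J.
v_min = √(2|U|/m) = √(2·0.481/0.0324) = 5.45 m/s.

5.45 m/s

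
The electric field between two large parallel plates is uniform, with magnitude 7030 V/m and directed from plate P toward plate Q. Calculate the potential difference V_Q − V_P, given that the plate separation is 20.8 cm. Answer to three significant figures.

-1460 V

In a uniform field, potential decreases in the direction of E: ΔV = −E·d for a displacement d parallel to E.
Going from P to Q is a displacement of 20.8 cm along the field, so V_Q − V_P = −Ed = -1460 V.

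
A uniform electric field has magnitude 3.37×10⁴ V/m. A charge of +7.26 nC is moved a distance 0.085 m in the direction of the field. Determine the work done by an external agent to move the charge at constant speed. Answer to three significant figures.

-2.08×10⁻⁵ J

The potential change for a displacement 0.085 m in the direction of the field is ΔV = −Ed = -2860 V.
W_ext = qΔV = -2.08×10⁻⁵ J.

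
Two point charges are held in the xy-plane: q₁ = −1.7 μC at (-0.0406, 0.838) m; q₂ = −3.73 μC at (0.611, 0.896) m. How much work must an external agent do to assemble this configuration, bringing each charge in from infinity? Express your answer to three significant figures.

The work to assemble the configuration equals its total potential energy, U = Σ kqᵢqⱼ/rᵢⱼ over all pairs.
Pair separations: r₁₂ = 0.654 m.
U = (0.0871) = 0.0871 J.

0.0871 J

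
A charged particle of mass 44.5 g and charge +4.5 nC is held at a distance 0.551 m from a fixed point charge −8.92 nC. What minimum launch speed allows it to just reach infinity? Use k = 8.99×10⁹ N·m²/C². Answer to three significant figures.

To just escape, total mechanical energy must reach zero at infinity: ½mv²_min + U = 0, so ½mv²_min = −U = |kQq|/r.
|U| = |kQq|/r = (8.99×10⁹ N·m²/C²)(8.92×10⁻⁹)(4.50×10⁻⁹)/(0.551) = 6.55×10⁻⁷ J.
v_min = √(2|U|/m) = √(2·6.55×10⁻⁷/0.0445) = 5.43×10⁻³ m/s.

5.43×10⁻³ m/s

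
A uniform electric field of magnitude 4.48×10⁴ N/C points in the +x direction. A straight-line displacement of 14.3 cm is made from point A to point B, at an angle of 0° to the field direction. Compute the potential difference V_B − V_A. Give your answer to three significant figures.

Only the component of displacement along E changes the potential: ΔV = −E·d·cosθ.
ΔV = −(4.48×10⁴ V/m)(0.143 m)cos0° = -6410 V.

-6410 V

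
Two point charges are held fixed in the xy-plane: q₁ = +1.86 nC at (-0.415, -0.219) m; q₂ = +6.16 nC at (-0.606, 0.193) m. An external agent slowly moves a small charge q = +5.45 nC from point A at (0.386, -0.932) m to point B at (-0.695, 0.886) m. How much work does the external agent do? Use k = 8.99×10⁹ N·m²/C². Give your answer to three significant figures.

For quasistatic motion the external work equals the change in potential energy: W_ext = qΔV = q(V_B − V_A).
At A: distances to the source charges are 1.07 m, 1.50 m; V_A = Σ kqᵢ/rᵢ = 52.5 V.
At B: distances to the source charges are 1.14 m, 0.699 m; V_B = Σ kqᵢ/rᵢ = 93.9 V.
ΔV = V_B − V_A = 41.4 V.
W_ext = qΔV = (5.45×10⁻⁹ C)(41.4 V) = 2.26×10⁻⁷ J.

2.26×10⁻⁷ J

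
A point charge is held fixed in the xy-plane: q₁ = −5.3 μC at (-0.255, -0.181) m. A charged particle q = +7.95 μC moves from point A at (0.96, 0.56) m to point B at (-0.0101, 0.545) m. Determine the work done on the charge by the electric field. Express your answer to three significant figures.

0.228 J

The work done by the electric force is W_field = −ΔU = −q(V_B − V_A) = q(V_A − V_B).
At A: distance to the source charge is 1.42 m; V_A = kq₁/r = -3.35×10⁴ V.
At B: distance to the source charge is 0.766 m; V_B = kq₁/r = -6.22×10⁴ V.
ΔV = V_B − V_A = -2.87×10⁴ V.
W_field = −qΔV = −(7.95×10⁻⁶ C)(-2.87×10⁴ V) = 0.228 J.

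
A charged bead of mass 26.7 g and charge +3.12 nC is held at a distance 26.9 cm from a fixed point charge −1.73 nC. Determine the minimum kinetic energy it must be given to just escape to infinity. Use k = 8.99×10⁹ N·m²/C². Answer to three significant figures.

1.80×10⁻⁷ J

To just escape, total mechanical energy must reach zero at infinity: ½mv²_min + U = 0, so ½mv²_min = −U = |kQq|/r.
|U| = |kQq|/r = (8.99×10⁹ N·m²/C²)(1.73×10⁻⁹)(3.12×10⁻⁹)/(0.269) = 1.80×10⁻⁷ J.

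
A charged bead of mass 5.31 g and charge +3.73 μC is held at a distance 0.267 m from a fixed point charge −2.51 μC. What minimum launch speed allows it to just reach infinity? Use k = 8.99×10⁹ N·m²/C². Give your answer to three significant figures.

10.9 m/s

To just escape, total mechanical energy must reach zero at infinity: ½mv²_min + U = 0, so ½mv²_min = −U = |kQq|/r.
|U| = |kQq|/r = (8.99×10⁹ N·m²/C²)(2.51×10⁻⁶)(3.73×10⁻⁶)/(0.267) = 0.315 J.
v_min = √(2|U|/m) = √(2·0.315/5.31×10⁻³) = 10.9 m/s.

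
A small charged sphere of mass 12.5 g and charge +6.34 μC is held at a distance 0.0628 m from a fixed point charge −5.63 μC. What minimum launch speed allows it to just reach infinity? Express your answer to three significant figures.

To just escape, total mechanical energy must reach zero at infinity: ½mv²_min + U = 0, so ½mv²_min = −U = |kQq|/r.
|U| = |kQq|/r = (8.99×10⁹ N·m²/C²)(5.63×10⁻⁶)(6.34×10⁻⁶)/(0.0628) = 5.11 J.
v_min = √(2|U|/m) = √(2·5.11/0.0125) = 28.6 m/s.

28.6 m/s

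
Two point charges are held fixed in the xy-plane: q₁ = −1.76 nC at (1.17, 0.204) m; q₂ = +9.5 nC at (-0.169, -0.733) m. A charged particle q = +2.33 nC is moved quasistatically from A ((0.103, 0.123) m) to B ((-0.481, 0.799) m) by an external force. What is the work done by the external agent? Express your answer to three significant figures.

For quasistatic motion the external work equals the change in potential energy: W_ext = qΔV = q(V_B − V_A).
At A: distances to the source charges are 1.07 m, 0.898 m; V_A = Σ kqᵢ/rᵢ = 80.3 V.
At B: distances to the source charges are 1.75 m, 1.56 m; V_B = Σ kqᵢ/rᵢ = 45.6 V.
ΔV = V_B − V_A = -34.7 V.
W_ext = qΔV = (2.33×10⁻⁹ C)(-34.7 V) = -8.08×10⁻⁸ J.

-8.08×10⁻⁸ J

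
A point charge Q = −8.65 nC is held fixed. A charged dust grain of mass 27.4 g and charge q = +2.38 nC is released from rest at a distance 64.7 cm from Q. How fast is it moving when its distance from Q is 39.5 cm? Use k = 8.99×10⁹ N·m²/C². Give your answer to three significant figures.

3.65×10⁻³ m/s

Only the electrostatic force acts, so mechanical energy is conserved: ½mv² = U₁ − U₂ = kQq(1/r₁ − 1/r₂).
U₁ − U₂ = (8.99×10⁹ N·m²/C²)(-8.65×10⁻⁹ C)(2.38×10⁻⁹ C)(1/0.647 − 1/0.395) = 1.82×10⁻⁷ J.
v = √(2·1.82×10⁻⁷/0.0274) = 3.65×10⁻³ m/s.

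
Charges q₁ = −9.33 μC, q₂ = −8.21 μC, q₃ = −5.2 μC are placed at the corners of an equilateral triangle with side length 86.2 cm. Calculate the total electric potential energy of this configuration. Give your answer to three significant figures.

1.75 J

The work to assemble the configuration equals its total potential energy, U = Σ kqᵢqⱼ/rᵢⱼ over all pairs.
All three pair separations equal the side length, 0.862 m.
U = (0.799) + (0.506) + (0.445) = 1.75 J.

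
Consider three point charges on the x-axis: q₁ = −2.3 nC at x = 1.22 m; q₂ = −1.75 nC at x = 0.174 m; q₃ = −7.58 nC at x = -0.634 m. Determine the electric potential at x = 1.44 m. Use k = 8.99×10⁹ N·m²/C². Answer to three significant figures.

-139 V

Electric potential is a scalar, so the contributions from each charge add algebraically: V = Σ kqᵢ/rᵢ.
Distances from the field point to each charge: r₁ = 0.220 m, r₂ = 1.27 m, r₃ = 2.07 m.
V = k[(-2.30×10⁻⁹)/(0.220) + (-1.75×10⁻⁹)/(1.27) + (-7.58×10⁻⁹)/(2.07)] = -139 V.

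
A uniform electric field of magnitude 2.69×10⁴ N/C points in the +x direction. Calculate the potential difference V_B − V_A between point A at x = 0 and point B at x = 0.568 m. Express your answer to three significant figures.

-1.53×10⁴ V

In a uniform field, potential decreases in the direction of E: V_B − V_A = −E·Δx.
V_B − V_A = −(2.69×10⁴ V/m)(0.568 m) = -1.53×10⁴ V.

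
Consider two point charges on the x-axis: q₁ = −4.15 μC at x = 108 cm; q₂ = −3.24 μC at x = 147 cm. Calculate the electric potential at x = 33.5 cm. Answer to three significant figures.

The total potential is the scalar sum of each charge's contribution, V = Σ kqᵢ/rᵢ.
Distances from the field point to each charge: r₁ = 0.745 m, r₂ = 1.14 m.
V = k[(-4.15×10⁻⁶)/(0.745) + (-3.24×10⁻⁶)/(1.14)] = -7.57×10⁴ V.

-7.57×10⁴ V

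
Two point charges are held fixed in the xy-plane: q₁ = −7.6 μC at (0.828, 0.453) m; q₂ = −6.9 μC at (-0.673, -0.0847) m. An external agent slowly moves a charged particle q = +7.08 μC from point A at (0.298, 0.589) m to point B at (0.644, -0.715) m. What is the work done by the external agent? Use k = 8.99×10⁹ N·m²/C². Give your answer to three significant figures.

For quasistatic motion the external work equals the change in potential energy: W_ext = qΔV = q(V_B − V_A).
At A: distances to the source charges are 0.547 m, 1.18 m; V_A = Σ kqᵢ/rᵢ = -1.77×10⁵ V.
At B: distances to the source charges are 1.18 m, 1.46 m; V_B = Σ kqᵢ/rᵢ = -1.00×10⁵ V.
ΔV = V_B − V_A = 7.71×10⁴ V.
W_ext = qΔV = (7.08×10⁻⁶ C)(7.71×10⁴ V) = 0.546 J.

0.546 J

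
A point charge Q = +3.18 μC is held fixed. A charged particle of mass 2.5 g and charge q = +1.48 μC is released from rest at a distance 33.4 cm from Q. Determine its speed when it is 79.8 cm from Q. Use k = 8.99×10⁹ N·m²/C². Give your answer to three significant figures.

7.68 m/s

Only the electrostatic force acts, so mechanical energy is conserved: ½mv² = U₁ − U₂ = kQq(1/r₁ − 1/r₂).
U₁ − U₂ = (8.99×10⁹ N·m²/C²)(3.18×10⁻⁶ C)(1.48×10⁻⁶ C)(1/0.334 − 1/0.798) = 0.0737 J.
v = √(2·0.0737/2.50×10⁻³) = 7.68 m/s.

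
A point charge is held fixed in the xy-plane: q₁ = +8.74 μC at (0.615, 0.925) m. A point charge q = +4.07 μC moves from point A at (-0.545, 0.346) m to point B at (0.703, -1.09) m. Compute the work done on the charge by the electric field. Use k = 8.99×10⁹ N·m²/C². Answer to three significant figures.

0.0881 J

The work done by the electric force is W_field = −ΔU = −q(V_B − V_A) = q(V_A − V_B).
At A: distance to the source charge is 1.30 m; V_A = kq₁/r = 6.06×10⁴ V.
At B: distance to the source charge is 2.02 m; V_B = kq₁/r = 3.90×10⁴ V.
ΔV = V_B − V_A = -2.16×10⁴ V.
W_field = −qΔV = −(4.07×10⁻⁶ C)(-2.16×10⁴ V) = 0.0881 J.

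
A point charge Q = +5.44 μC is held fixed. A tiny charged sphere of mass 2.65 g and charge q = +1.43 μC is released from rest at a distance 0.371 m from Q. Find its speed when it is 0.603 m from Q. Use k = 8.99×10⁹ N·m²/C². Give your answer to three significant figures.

7.40 m/s

Only the electrostatic force acts, so mechanical energy is conserved: ½mv² = U₁ − U₂ = kQq(1/r₁ − 1/r₂).
U₁ − U₂ = (8.99×10⁹ N·m²/C²)(5.44×10⁻⁶ C)(1.43×10⁻⁶ C)(1/0.371 − 1/0.603) = 0.0725 J.
v = √(2·0.0725/2.65×10⁻³) = 7.40 m/s.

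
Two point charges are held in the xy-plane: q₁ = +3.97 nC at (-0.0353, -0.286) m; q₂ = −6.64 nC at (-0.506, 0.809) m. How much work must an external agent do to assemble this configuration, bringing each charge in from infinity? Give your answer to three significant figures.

The assembly work is the sum of pairwise potential energies, U = Σ_{i<j} kqᵢqⱼ/rᵢⱼ.
Pair separations: r₁₂ = 1.19 m.
U = (-1.99×10⁻⁷) = -1.99×10⁻⁷ J.

-1.99×10⁻⁷ J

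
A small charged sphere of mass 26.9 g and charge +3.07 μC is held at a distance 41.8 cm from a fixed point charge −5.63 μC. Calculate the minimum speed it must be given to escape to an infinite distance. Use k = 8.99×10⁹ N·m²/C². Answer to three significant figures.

To just escape, total mechanical energy must reach zero at infinity: ½mv²_min + U = 0, so ½mv²_min = −U = |kQq|/r.
|U| = |kQq|/r = (8.99×10⁹ N·m²/C²)(5.63×10⁻⁶)(3.07×10⁻⁶)/(0.418) = 0.372 J.
v_min = √(2|U|/m) = √(2·0.372/0.0269) = 5.26 m/s.

5.26 m/s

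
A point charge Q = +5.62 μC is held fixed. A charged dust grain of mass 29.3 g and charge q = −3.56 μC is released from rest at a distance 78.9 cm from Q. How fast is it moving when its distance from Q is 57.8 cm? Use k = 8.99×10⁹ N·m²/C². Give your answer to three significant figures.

Only the electrostatic force acts, so mechanical energy is conserved: ½mv² = U₁ − U₂ = kQq(1/r₁ − 1/r₂).
U₁ − U₂ = (8.99×10⁹ N·m²/C²)(5.62×10⁻⁶ C)(-3.56×10⁻⁶ C)(1/0.789 − 1/0.578) = 0.0832 J.
v = √(2·0.0832/0.0293) = 2.38 m/s.

2.38 m/s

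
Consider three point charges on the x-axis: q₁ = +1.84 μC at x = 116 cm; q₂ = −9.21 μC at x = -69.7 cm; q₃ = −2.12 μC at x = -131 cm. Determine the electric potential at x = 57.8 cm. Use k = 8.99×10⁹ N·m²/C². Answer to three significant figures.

Electric potential is a scalar, so the contributions from each charge add algebraically: V = Σ kqᵢ/rᵢ.
Distances from the field point to each charge: r₁ = 0.582 m, r₂ = 1.27 m, r₃ = 1.89 m.
V = k[(1.84×10⁻⁶)/(0.582) + (-9.21×10⁻⁶)/(1.27) + (-2.12×10⁻⁶)/(1.89)] = -4.66×10⁴ V.

-4.66×10⁴ V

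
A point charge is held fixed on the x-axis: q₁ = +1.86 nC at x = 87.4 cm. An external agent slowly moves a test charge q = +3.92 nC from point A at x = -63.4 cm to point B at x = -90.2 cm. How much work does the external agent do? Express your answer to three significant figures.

-6.56×10⁻⁹ J

For quasistatic motion the external work equals the change in potential energy: W_ext = qΔV = q(V_B − V_A).
At A: distance to the source charge is 1.51 m; V_A = kq₁/r = 11.1 V.
At B: distance to the source charge is 1.78 m; V_B = kq₁/r = 9.42 V.
ΔV = V_B − V_A = -1.67 V.
W_ext = qΔV = (3.92×10⁻⁹ C)(-1.67 V) = -6.56×10⁻⁹ J.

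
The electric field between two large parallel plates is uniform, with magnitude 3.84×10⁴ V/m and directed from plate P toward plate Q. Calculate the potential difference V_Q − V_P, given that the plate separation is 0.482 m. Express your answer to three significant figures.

In a uniform field, potential decreases in the direction of E: ΔV = −E·d for a displacement d parallel to E.
Going from P to Q is a displacement of 0.482 m along the field, so V_Q − V_P = −Ed = -1.85×10⁴ V.

-1.85×10⁴ V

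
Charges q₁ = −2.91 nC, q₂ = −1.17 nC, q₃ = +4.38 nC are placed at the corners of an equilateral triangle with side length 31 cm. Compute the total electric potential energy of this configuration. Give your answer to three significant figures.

The work to assemble the configuration equals its total potential energy, U = Σ kqᵢqⱼ/rᵢⱼ over all pairs.
All three pair separations equal the side length, 0.310 m.
U = (9.87×10⁻⁸) + (-3.70×10⁻⁷) + (-1.49×10⁻⁷) = -4.20×10⁻⁷ J.

-4.20×10⁻⁷ J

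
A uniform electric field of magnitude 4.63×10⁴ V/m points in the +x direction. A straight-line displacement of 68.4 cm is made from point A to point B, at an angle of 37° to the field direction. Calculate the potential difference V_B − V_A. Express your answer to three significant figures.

-2.53×10⁴ V

Only the component of displacement along E changes the potential: ΔV = −E·d·cosθ.
ΔV = −(4.63×10⁴ V/m)(0.684 m)cos37° = -2.53×10⁴ V.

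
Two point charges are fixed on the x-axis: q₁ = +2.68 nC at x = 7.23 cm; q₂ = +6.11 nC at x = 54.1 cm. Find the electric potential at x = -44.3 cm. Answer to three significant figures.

The total potential is the scalar sum of each charge's contribution, V = Σ kqᵢ/rᵢ.
Distances from the field point to each charge: r₁ = 0.515 m, r₂ = 0.984 m.
V = k[(2.68×10⁻⁹)/(0.515) + (6.11×10⁻⁹)/(0.984)] = 103 V.

103 V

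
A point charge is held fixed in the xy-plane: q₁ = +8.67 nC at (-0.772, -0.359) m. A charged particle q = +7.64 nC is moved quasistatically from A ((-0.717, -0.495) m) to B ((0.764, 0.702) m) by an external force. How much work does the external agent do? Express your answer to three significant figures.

-3.74×10⁻⁶ J

For quasistatic motion the external work equals the change in potential energy: W_ext = qΔV = q(V_B − V_A).
At A: distance to the source charge is 0.147 m; V_A = kq₁/r = 531 V.
At B: distance to the source charge is 1.87 m; V_B = kq₁/r = 41.8 V.
ΔV = V_B − V_A = -490 V.
W_ext = qΔV = (7.64×10⁻⁹ C)(-490 V) = -3.74×10⁻⁶ J.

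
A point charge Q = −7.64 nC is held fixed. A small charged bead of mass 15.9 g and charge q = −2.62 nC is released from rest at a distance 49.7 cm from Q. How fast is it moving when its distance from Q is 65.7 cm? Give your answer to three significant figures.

Only the electrostatic force acts, so mechanical energy is conserved: ½mv² = U₁ − U₂ = kQq(1/r₁ − 1/r₂).
U₁ − U₂ = (8.99×10⁹ N·m²/C²)(-7.64×10⁻⁹ C)(-2.62×10⁻⁹ C)(1/0.497 − 1/0.657) = 8.82×10⁻⁸ J.
v = √(2·8.82×10⁻⁸/0.0159) = 3.33×10⁻³ m/s.

3.33×10⁻³ m/s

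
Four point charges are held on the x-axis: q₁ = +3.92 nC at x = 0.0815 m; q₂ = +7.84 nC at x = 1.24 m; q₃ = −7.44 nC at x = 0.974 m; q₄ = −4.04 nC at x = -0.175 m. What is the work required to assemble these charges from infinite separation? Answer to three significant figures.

The work to assemble the configuration equals its total potential energy, U = Σ kqᵢqⱼ/rᵢⱼ over all pairs.
Pair separations: r₁₂ = 1.16 m, r₁₃ = 0.892 m, r₁₄ = 0.257 m, r₂₃ = 0.266 m, r₂₄ = 1.42 m, r₃₄ = 1.15 m.
Summing all 6 pair terms gives U = -2.55×10⁻⁶ J.

-2.55×10⁻⁶ J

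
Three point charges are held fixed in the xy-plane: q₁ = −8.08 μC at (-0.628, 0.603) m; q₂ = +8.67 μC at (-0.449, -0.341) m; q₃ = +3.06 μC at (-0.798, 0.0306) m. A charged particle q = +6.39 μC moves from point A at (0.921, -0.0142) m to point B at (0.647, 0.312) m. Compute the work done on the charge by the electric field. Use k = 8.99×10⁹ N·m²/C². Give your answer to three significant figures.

0.0226 J

The work done by the electric force is W_field = −ΔU = −q(V_B − V_A) = q(V_A − V_B).
At A: distances to the source charges are 1.67 m, 1.41 m, 1.72 m; V_A = Σ kqᵢ/rᵢ = 2.78×10⁴ V.
At B: distances to the source charges are 1.31 m, 1.28 m, 1.47 m; V_B = Σ kqᵢ/rᵢ = 2.42×10⁴ V.
ΔV = V_B − V_A = -3540 V.
W_field = −qΔV = −(6.39×10⁻⁶ C)(-3540 V) = 0.0226 J.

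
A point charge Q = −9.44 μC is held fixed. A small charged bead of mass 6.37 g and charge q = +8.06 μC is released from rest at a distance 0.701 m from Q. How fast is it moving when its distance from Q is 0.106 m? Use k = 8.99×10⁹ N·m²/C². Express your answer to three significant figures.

41.5 m/s

Only the electrostatic force acts, so mechanical energy is conserved: ½mv² = U₁ − U₂ = kQq(1/r₁ − 1/r₂).
U₁ − U₂ = (8.99×10⁹ N·m²/C²)(-9.44×10⁻⁶ C)(8.06×10⁻⁶ C)(1/0.701 − 1/0.106) = 5.48 J.
v = √(2·5.48/6.37×10⁻³) = 41.5 m/s.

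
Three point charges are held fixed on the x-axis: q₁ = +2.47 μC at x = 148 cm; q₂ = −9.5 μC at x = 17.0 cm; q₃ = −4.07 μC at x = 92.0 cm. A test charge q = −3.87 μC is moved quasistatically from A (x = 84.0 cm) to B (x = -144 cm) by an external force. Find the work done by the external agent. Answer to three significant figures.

For quasistatic motion the external work equals the change in potential energy: W_ext = qΔV = q(V_B − V_A).
At A: distances to the source charges are 0.640 m, 0.670 m, 0.0800 m; V_A = Σ kqᵢ/rᵢ = -5.50×10⁵ V.
At B: distances to the source charges are 2.92 m, 1.61 m, 2.36 m; V_B = Σ kqᵢ/rᵢ = -6.09×10⁴ V.
ΔV = V_B − V_A = 4.89×10⁵ V.
W_ext = qΔV = (-3.87×10⁻⁶ C)(4.89×10⁵ V) = -1.89 J.

-1.89 J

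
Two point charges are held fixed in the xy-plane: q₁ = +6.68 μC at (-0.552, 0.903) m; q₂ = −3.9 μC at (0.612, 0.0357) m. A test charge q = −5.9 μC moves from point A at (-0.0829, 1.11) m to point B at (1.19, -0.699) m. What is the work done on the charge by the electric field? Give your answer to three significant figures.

-0.601 J

The work done by the electric force is W_field = −ΔU = −q(V_B − V_A) = q(V_A − V_B).
At A: distances to the source charges are 0.513 m, 1.28 m; V_A = Σ kqᵢ/rᵢ = 8.97×10⁴ V.
At B: distances to the source charges are 2.37 m, 0.935 m; V_B = Σ kqᵢ/rᵢ = -1.21×10⁴ V.
ΔV = V_B − V_A = -1.02×10⁵ V.
W_field = −qΔV = −(-5.90×10⁻⁶ C)(-1.02×10⁵ V) = -0.601 J.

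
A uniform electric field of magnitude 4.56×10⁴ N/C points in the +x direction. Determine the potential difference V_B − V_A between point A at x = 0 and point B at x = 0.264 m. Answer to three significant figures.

-1.20×10⁴ V

In a uniform field, potential decreases in the direction of E: V_B − V_A = −E·Δx.
V_B − V_A = −(4.56×10⁴ V/m)(0.264 m) = -1.20×10⁴ V.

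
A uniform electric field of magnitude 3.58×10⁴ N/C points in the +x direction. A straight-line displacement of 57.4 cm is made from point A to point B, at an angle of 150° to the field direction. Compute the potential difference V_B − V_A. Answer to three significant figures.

1.78×10⁴ V

Only the component of displacement along E changes the potential: ΔV = −E·d·cosθ.
ΔV = −(3.58×10⁴ V/m)(0.574 m)cos150° = 1.78×10⁴ V.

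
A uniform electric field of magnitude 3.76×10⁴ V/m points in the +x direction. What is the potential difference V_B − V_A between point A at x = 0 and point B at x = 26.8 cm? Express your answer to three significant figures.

In a uniform field, potential decreases in the direction of E: V_B − V_A = −E·Δx.
V_B − V_A = −(3.76×10⁴ V/m)(0.268 m) = -1.01×10⁴ V.

-1.01×10⁴ V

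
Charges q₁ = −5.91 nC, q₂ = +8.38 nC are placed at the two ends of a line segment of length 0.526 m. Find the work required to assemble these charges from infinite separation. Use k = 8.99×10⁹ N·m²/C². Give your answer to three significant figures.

-8.46×10⁻⁷ J

The work to assemble the configuration equals its total potential energy, U = Σ kqᵢqⱼ/rᵢⱼ over all pairs.
The separation is r = 0.526 m.
U = (-8.46×10⁻⁷) = -8.46×10⁻⁷ J.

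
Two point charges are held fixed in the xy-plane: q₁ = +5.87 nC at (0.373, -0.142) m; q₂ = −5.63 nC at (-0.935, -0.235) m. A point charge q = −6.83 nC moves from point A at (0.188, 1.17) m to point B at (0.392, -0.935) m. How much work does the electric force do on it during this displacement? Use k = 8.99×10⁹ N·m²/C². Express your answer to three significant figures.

1.44×10⁻⁷ J

The work done by the electric force is W_field = −ΔU = −q(V_B − V_A) = q(V_A − V_B).
At A: distances to the source charges are 1.32 m, 1.80 m; V_A = Σ kqᵢ/rᵢ = 11.7 V.
At B: distances to the source charges are 0.793 m, 1.50 m; V_B = Σ kqᵢ/rᵢ = 32.8 V.
ΔV = V_B − V_A = 21.1 V.
W_field = −qΔV = −(-6.83×10⁻⁹ C)(21.1 V) = 1.44×10⁻⁷ J.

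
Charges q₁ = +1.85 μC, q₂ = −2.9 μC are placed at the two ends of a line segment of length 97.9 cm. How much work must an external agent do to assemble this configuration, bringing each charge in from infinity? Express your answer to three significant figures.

The assembly work is the sum of pairwise potential energies, U = Σ_{i<j} kqᵢqⱼ/rᵢⱼ.
The separation is r = 0.979 m.
U = (-0.0493) = -0.0493 J.

-0.0493 J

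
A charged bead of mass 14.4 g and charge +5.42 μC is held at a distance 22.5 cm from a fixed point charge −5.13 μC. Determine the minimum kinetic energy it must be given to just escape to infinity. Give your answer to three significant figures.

1.11 J

To just escape, total mechanical energy must reach zero at infinity: ½mv²_min + U = 0, so ½mv²_min = −U = |kQq|/r.
|U| = |kQq|/r = (8.99×10⁹ N·m²/C²)(5.13×10⁻⁶)(5.42×10⁻⁶)/(0.225) = 1.11 J.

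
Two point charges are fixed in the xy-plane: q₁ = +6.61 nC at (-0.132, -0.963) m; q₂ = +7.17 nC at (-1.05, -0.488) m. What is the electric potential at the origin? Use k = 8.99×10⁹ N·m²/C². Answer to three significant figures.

The total potential is the scalar sum of each charge's contribution, V = Σ kqᵢ/rᵢ.
Distances from the field point to each charge: r₁ = 0.972 m, r₂ = 1.16 m.
V = k[(6.61×10⁻⁹)/(0.972) + (7.17×10⁻⁹)/(1.16)] = 117 V.

117 V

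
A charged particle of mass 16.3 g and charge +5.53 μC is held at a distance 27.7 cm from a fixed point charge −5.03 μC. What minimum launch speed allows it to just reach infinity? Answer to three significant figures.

To just escape, total mechanical energy must reach zero at infinity: ½mv²_min + U = 0, so ½mv²_min = −U = |kQq|/r.
|U| = |kQq|/r = (8.99×10⁹ N·m²/C²)(5.03×10⁻⁶)(5.53×10⁻⁶)/(0.277) = 0.903 J.
v_min = √(2|U|/m) = √(2·0.903/0.0163) = 10.5 m/s.

10.5 m/s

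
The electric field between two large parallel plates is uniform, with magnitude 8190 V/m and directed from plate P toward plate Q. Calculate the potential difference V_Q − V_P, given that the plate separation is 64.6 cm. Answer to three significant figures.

-5290 V

In a uniform field, potential decreases in the direction of E: ΔV = −E·d for a displacement d parallel to E.
Going from P to Q is a displacement of 64.6 cm along the field, so V_Q − V_P = −Ed = -5290 V.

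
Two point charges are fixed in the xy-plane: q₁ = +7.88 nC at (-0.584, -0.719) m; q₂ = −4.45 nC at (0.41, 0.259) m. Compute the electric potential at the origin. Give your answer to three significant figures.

Electric potential is a scalar, so the contributions from each charge add algebraically: V = Σ kqᵢ/rᵢ.
Distances from the field point to each charge: r₁ = 0.926 m, r₂ = 0.485 m.
V = k[(7.88×10⁻⁹)/(0.926) + (-4.45×10⁻⁹)/(0.485)] = -6.02 V.

-6.02 V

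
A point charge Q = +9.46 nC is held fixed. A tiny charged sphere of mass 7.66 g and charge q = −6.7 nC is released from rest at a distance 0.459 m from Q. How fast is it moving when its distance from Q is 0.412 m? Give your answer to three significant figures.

Only the electrostatic force acts, so mechanical energy is conserved: ½mv² = U₁ − U₂ = kQq(1/r₁ − 1/r₂).
U₁ − U₂ = (8.99×10⁹ N·m²/C²)(9.46×10⁻⁹ C)(-6.70×10⁻⁹ C)(1/0.459 − 1/0.412) = 1.42×10⁻⁷ J.
v = √(2·1.42×10⁻⁷/7.66×10⁻³) = 6.08×10⁻³ m/s.

6.08×10⁻³ m/s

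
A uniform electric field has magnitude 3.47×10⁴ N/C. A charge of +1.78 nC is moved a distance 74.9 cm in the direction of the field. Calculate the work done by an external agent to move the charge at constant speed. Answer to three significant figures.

The potential change for a displacement 74.9 cm in the direction of the field is ΔV = −Ed = -2.60×10⁴ V.
W_ext = qΔV = -4.63×10⁻⁵ J.

-4.63×10⁻⁵ J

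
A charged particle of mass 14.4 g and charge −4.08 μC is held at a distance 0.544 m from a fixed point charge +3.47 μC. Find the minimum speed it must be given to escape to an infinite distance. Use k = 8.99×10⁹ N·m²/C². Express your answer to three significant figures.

To just escape, total mechanical energy must reach zero at infinity: ½mv²_min + U = 0, so ½mv²_min = −U = |kQq|/r.
|U| = |kQq|/r = (8.99×10⁹ N·m²/C²)(3.47×10⁻⁶)(4.08×10⁻⁶)/(0.544) = 0.234 J.
v_min = √(2|U|/m) = √(2·0.234/0.0144) = 5.70 m/s.

5.70 m/s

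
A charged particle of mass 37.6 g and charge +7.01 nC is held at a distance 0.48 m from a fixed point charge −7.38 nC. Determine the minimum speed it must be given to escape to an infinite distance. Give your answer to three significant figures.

7.18×10⁻³ m/s

To just escape, total mechanical energy must reach zero at infinity: ½mv²_min + U = 0, so ½mv²_min = −U = |kQq|/r.
|U| = |kQq|/r = (8.99×10⁹ N·m²/C²)(7.38×10⁻⁹)(7.01×10⁻⁹)/(0.480) = 9.69×10⁻⁷ J.
v_min = √(2|U|/m) = √(2·9.69×10⁻⁷/0.0376) = 7.18×10⁻³ m/s.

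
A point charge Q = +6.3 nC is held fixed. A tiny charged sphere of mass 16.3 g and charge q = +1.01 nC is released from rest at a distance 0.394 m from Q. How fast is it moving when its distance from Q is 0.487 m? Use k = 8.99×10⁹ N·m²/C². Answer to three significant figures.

1.84×10⁻³ m/s

Only the electrostatic force acts, so mechanical energy is conserved: ½mv² = U₁ − U₂ = kQq(1/r₁ − 1/r₂).
U₁ − U₂ = (8.99×10⁹ N·m²/C²)(6.30×10⁻⁹ C)(1.01×10⁻⁹ C)(1/0.394 − 1/0.487) = 2.77×10⁻⁸ J.
v = √(2·2.77×10⁻⁸/0.0163) = 1.84×10⁻³ m/s.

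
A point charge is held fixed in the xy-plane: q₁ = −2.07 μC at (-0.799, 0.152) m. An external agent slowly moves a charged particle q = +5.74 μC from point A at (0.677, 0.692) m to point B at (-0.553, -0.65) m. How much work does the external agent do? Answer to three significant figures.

For quasistatic motion the external work equals the change in potential energy: W_ext = qΔV = q(V_B − V_A).
At A: distance to the source charge is 1.57 m; V_A = kq₁/r = -1.18×10⁴ V.
At B: distance to the source charge is 0.839 m; V_B = kq₁/r = -2.22×10⁴ V.
ΔV = V_B − V_A = -1.03×10⁴ V.
W_ext = qΔV = (5.74×10⁻⁶ C)(-1.03×10⁴ V) = -0.0594 J.

-0.0594 J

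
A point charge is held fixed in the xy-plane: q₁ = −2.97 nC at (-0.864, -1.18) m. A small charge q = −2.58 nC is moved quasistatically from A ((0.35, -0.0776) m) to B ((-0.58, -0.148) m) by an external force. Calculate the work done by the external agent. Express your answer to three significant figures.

For quasistatic motion the external work equals the change in potential energy: W_ext = qΔV = q(V_B − V_A).
At A: distance to the source charge is 1.64 m; V_A = kq₁/r = -16.3 V.
At B: distance to the source charge is 1.07 m; V_B = kq₁/r = -24.9 V.
ΔV = V_B − V_A = -8.66 V.
W_ext = qΔV = (-2.58×10⁻⁹ C)(-8.66 V) = 2.24×10⁻⁸ J.

2.24×10⁻⁸ J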